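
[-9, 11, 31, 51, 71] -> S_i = -9 + 20*i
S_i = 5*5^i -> [5, 25, 125, 625, 3125]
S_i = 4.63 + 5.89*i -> [4.63, 10.52, 16.41, 22.3, 28.19]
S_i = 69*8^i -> [69, 552, 4416, 35328, 282624]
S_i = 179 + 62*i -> [179, 241, 303, 365, 427]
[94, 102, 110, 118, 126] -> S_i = 94 + 8*i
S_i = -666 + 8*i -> [-666, -658, -650, -642, -634]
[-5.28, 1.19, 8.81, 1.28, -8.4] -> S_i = Random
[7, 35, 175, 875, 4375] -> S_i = 7*5^i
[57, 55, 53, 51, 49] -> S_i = 57 + -2*i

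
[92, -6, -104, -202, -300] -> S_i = 92 + -98*i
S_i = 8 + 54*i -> [8, 62, 116, 170, 224]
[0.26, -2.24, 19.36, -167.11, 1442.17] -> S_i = 0.26*(-8.63)^i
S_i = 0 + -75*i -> [0, -75, -150, -225, -300]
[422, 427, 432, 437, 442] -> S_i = 422 + 5*i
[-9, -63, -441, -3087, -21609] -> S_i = -9*7^i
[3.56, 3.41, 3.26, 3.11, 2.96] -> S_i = 3.56 + -0.15*i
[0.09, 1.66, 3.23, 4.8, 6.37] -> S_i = 0.09 + 1.57*i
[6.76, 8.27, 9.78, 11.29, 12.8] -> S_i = 6.76 + 1.51*i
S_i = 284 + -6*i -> [284, 278, 272, 266, 260]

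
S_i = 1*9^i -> [1, 9, 81, 729, 6561]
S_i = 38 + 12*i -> [38, 50, 62, 74, 86]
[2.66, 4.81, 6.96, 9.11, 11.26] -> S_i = 2.66 + 2.15*i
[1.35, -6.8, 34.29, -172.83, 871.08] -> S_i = 1.35*(-5.04)^i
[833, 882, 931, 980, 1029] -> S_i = 833 + 49*i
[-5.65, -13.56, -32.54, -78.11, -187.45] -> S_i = -5.65*2.40^i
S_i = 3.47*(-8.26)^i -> [3.47, -28.66, 236.75, -1955.55, 16152.87]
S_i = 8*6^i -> [8, 48, 288, 1728, 10368]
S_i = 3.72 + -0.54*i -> [3.72, 3.18, 2.64, 2.1, 1.56]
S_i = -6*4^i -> [-6, -24, -96, -384, -1536]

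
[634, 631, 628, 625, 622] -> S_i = 634 + -3*i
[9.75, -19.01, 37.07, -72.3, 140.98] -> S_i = 9.75*(-1.95)^i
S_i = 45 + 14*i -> [45, 59, 73, 87, 101]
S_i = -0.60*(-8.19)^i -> [-0.6, 4.91, -40.25, 329.61, -2699.52]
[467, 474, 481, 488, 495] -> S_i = 467 + 7*i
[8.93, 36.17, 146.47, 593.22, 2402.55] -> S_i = 8.93*4.05^i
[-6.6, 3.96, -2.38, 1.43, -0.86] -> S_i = -6.60*(-0.60)^i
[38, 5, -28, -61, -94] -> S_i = 38 + -33*i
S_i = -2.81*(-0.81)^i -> [-2.81, 2.28, -1.84, 1.49, -1.21]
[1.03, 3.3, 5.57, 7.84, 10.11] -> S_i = 1.03 + 2.27*i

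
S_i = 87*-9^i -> [87, -783, 7047, -63423, 570807]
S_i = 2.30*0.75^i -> [2.3, 1.72, 1.29, 0.97, 0.73]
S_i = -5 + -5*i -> [-5, -10, -15, -20, -25]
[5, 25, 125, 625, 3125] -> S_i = 5*5^i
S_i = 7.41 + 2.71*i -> [7.41, 10.12, 12.83, 15.54, 18.25]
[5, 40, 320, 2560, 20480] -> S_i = 5*8^i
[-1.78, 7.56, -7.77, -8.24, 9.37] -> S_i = Random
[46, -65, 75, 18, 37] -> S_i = Random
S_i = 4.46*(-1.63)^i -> [4.46, -7.27, 11.85, -19.32, 31.48]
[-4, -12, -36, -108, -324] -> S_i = -4*3^i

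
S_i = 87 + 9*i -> [87, 96, 105, 114, 123]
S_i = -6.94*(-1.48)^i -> [-6.94, 10.27, -15.2, 22.5, -33.3]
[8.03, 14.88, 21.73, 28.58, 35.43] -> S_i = 8.03 + 6.85*i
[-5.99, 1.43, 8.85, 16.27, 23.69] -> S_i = -5.99 + 7.42*i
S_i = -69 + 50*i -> [-69, -19, 31, 81, 131]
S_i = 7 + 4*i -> [7, 11, 15, 19, 23]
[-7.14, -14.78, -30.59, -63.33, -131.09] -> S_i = -7.14*2.07^i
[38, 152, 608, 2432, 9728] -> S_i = 38*4^i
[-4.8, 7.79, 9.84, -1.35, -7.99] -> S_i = Random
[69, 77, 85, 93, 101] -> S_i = 69 + 8*i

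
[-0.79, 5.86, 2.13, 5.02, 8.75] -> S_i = Random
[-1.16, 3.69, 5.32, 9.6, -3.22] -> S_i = Random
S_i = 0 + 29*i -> [0, 29, 58, 87, 116]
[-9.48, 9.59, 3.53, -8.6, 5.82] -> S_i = Random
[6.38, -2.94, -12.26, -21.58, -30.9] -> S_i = 6.38 + -9.32*i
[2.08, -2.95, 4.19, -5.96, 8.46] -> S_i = 2.08*(-1.42)^i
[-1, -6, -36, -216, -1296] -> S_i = -1*6^i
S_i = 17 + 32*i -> [17, 49, 81, 113, 145]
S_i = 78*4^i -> [78, 312, 1248, 4992, 19968]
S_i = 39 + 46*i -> [39, 85, 131, 177, 223]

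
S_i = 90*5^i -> [90, 450, 2250, 11250, 56250]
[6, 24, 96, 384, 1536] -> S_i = 6*4^i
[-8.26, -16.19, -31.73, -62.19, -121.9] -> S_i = -8.26*1.96^i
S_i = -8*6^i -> [-8, -48, -288, -1728, -10368]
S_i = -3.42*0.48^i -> [-3.42, -1.64, -0.79, -0.38, -0.18]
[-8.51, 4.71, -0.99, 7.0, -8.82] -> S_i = Random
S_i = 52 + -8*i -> [52, 44, 36, 28, 20]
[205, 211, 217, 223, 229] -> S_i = 205 + 6*i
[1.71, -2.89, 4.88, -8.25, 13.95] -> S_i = 1.71*(-1.69)^i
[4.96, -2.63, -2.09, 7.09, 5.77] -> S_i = Random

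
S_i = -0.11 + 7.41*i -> [-0.11, 7.3, 14.71, 22.12, 29.53]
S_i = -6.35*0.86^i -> [-6.35, -5.46, -4.7, -4.04, -3.47]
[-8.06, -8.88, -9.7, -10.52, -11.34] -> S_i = -8.06 + -0.82*i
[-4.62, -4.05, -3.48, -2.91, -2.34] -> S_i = -4.62 + 0.57*i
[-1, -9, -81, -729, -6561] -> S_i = -1*9^i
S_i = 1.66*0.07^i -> [1.66, 0.12, 0.01, 0.0, 0.0]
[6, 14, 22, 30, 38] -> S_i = 6 + 8*i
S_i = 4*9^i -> [4, 36, 324, 2916, 26244]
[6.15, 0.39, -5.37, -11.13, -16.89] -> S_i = 6.15 + -5.76*i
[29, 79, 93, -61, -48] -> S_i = Random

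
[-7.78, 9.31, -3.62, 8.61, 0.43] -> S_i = Random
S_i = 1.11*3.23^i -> [1.11, 3.59, 11.58, 37.41, 120.82]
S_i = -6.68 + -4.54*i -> [-6.68, -11.22, -15.76, -20.3, -24.84]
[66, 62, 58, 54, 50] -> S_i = 66 + -4*i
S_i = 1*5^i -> [1, 5, 25, 125, 625]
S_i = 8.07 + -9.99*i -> [8.07, -1.92, -11.91, -21.9, -31.89]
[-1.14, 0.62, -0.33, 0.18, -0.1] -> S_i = -1.14*(-0.54)^i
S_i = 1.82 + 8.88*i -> [1.82, 10.7, 19.58, 28.46, 37.34]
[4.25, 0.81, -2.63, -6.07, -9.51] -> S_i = 4.25 + -3.44*i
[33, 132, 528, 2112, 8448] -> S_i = 33*4^i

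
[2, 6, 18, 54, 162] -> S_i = 2*3^i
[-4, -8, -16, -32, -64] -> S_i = -4*2^i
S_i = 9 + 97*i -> [9, 106, 203, 300, 397]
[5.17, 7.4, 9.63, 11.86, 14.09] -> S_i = 5.17 + 2.23*i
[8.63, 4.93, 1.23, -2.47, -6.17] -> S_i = 8.63 + -3.70*i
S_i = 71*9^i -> [71, 639, 5751, 51759, 465831]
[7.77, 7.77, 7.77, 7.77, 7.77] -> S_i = 7.77*1.00^i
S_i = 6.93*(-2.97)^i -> [6.93, -20.58, 61.13, -181.55, 539.21]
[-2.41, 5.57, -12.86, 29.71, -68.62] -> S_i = -2.41*(-2.31)^i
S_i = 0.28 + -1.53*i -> [0.28, -1.25, -2.78, -4.31, -5.84]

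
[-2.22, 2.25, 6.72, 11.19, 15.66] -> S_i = -2.22 + 4.47*i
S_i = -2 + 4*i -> [-2, 2, 6, 10, 14]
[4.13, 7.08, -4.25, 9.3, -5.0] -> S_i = Random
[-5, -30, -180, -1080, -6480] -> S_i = -5*6^i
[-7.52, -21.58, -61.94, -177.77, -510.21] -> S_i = -7.52*2.87^i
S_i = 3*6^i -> [3, 18, 108, 648, 3888]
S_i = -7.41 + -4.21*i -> [-7.41, -11.62, -15.83, -20.04, -24.25]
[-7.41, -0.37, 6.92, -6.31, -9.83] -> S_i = Random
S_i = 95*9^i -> [95, 855, 7695, 69255, 623295]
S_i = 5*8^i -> [5, 40, 320, 2560, 20480]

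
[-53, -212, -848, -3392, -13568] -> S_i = -53*4^i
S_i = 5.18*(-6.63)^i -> [5.18, -34.34, 227.7, -1509.63, 10008.84]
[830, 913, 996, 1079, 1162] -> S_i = 830 + 83*i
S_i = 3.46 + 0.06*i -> [3.46, 3.52, 3.58, 3.64, 3.7]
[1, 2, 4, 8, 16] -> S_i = 1*2^i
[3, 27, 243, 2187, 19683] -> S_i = 3*9^i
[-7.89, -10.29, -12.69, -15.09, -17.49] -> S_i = -7.89 + -2.40*i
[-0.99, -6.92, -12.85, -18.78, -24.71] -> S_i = -0.99 + -5.93*i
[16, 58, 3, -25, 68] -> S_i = Random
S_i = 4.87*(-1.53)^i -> [4.87, -7.45, 11.4, -17.44, 26.69]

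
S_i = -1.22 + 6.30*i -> [-1.22, 5.08, 11.38, 17.68, 23.98]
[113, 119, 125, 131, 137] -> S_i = 113 + 6*i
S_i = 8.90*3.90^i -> [8.9, 34.71, 135.37, 527.94, 2058.96]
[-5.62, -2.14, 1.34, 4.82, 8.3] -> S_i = -5.62 + 3.48*i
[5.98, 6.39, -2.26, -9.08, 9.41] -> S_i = Random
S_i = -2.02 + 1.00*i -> [-2.02, -1.02, -0.02, 0.98, 1.98]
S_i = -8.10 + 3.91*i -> [-8.1, -4.19, -0.28, 3.63, 7.54]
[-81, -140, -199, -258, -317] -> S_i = -81 + -59*i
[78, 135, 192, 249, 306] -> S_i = 78 + 57*i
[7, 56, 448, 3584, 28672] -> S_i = 7*8^i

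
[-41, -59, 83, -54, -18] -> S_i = Random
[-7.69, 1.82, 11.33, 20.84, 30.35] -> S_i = -7.69 + 9.51*i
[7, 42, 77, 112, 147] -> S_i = 7 + 35*i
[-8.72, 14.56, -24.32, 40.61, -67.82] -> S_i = -8.72*(-1.67)^i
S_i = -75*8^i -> [-75, -600, -4800, -38400, -307200]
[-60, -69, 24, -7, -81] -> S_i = Random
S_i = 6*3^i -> [6, 18, 54, 162, 486]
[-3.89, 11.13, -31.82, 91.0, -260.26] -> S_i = -3.89*(-2.86)^i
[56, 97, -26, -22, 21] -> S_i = Random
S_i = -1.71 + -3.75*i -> [-1.71, -5.46, -9.21, -12.96, -16.71]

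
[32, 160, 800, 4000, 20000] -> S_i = 32*5^i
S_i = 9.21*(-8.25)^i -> [9.21, -75.98, 626.86, -5171.56, 42665.36]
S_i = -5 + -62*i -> [-5, -67, -129, -191, -253]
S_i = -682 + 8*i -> [-682, -674, -666, -658, -650]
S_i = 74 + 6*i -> [74, 80, 86, 92, 98]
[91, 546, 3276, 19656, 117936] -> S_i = 91*6^i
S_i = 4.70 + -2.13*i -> [4.7, 2.57, 0.44, -1.69, -3.82]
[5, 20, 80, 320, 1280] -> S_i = 5*4^i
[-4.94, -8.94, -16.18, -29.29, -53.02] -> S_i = -4.94*1.81^i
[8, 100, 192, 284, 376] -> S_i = 8 + 92*i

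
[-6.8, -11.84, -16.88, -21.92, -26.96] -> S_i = -6.80 + -5.04*i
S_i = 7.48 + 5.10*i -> [7.48, 12.58, 17.68, 22.78, 27.88]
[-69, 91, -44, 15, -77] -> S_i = Random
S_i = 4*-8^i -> [4, -32, 256, -2048, 16384]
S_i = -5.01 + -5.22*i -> [-5.01, -10.23, -15.45, -20.67, -25.89]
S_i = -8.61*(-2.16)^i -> [-8.61, 18.6, -40.17, 86.77, -187.42]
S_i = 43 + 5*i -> [43, 48, 53, 58, 63]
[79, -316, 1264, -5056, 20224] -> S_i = 79*-4^i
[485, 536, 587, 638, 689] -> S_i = 485 + 51*i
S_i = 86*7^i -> [86, 602, 4214, 29498, 206486]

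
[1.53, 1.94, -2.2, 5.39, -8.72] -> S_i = Random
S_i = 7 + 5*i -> [7, 12, 17, 22, 27]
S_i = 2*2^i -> [2, 4, 8, 16, 32]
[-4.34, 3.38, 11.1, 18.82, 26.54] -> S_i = -4.34 + 7.72*i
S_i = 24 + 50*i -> [24, 74, 124, 174, 224]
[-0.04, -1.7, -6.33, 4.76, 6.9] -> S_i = Random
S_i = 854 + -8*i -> [854, 846, 838, 830, 822]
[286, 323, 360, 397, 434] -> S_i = 286 + 37*i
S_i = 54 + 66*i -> [54, 120, 186, 252, 318]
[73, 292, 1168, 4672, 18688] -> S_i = 73*4^i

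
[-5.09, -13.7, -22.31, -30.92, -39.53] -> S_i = -5.09 + -8.61*i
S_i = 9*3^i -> [9, 27, 81, 243, 729]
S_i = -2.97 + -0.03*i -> [-2.97, -3.0, -3.03, -3.06, -3.09]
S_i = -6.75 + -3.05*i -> [-6.75, -9.8, -12.85, -15.9, -18.95]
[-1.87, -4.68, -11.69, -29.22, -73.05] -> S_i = -1.87*2.50^i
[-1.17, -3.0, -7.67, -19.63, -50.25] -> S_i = -1.17*2.56^i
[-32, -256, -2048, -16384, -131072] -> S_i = -32*8^i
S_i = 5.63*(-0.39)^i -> [5.63, -2.2, 0.86, -0.33, 0.13]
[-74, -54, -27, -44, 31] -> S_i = Random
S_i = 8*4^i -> [8, 32, 128, 512, 2048]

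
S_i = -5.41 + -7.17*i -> [-5.41, -12.58, -19.75, -26.92, -34.09]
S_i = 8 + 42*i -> [8, 50, 92, 134, 176]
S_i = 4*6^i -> [4, 24, 144, 864, 5184]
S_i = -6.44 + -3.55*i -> [-6.44, -9.99, -13.54, -17.09, -20.64]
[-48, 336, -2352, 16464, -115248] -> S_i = -48*-7^i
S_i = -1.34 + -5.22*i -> [-1.34, -6.56, -11.78, -17.0, -22.22]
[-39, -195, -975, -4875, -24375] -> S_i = -39*5^i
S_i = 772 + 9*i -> [772, 781, 790, 799, 808]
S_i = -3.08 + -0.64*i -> [-3.08, -3.72, -4.36, -5.0, -5.64]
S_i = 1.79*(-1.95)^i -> [1.79, -3.49, 6.81, -13.27, 25.88]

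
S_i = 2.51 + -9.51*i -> [2.51, -7.0, -16.51, -26.02, -35.53]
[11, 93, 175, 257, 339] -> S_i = 11 + 82*i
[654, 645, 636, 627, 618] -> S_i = 654 + -9*i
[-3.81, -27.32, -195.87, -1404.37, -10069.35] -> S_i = -3.81*7.17^i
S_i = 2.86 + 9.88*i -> [2.86, 12.74, 22.62, 32.5, 42.38]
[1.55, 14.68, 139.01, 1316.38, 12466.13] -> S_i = 1.55*9.47^i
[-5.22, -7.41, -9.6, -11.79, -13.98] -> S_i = -5.22 + -2.19*i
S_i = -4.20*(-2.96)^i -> [-4.2, 12.43, -36.8, 108.92, -322.42]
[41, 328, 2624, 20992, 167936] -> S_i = 41*8^i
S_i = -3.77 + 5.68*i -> [-3.77, 1.91, 7.59, 13.27, 18.95]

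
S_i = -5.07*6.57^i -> [-5.07, -33.31, -218.85, -1437.82, -9446.47]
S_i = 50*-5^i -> [50, -250, 1250, -6250, 31250]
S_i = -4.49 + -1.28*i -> [-4.49, -5.77, -7.05, -8.33, -9.61]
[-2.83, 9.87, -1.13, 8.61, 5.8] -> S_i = Random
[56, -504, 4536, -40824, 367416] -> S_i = 56*-9^i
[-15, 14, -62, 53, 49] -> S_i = Random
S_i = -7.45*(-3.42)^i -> [-7.45, 25.48, -87.14, 298.01, -1019.2]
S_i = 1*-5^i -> [1, -5, 25, -125, 625]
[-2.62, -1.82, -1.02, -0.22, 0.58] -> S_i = -2.62 + 0.80*i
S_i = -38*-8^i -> [-38, 304, -2432, 19456, -155648]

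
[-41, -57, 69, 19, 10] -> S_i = Random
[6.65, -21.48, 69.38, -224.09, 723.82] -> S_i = 6.65*(-3.23)^i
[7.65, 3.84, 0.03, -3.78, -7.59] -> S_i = 7.65 + -3.81*i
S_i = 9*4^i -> [9, 36, 144, 576, 2304]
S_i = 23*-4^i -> [23, -92, 368, -1472, 5888]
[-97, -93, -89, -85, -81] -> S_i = -97 + 4*i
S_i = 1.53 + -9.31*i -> [1.53, -7.78, -17.09, -26.4, -35.71]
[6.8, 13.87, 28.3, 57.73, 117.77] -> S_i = 6.80*2.04^i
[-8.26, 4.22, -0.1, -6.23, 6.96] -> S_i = Random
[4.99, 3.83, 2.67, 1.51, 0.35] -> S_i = 4.99 + -1.16*i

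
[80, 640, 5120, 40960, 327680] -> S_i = 80*8^i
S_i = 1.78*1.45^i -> [1.78, 2.58, 3.74, 5.43, 7.87]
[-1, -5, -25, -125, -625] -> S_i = -1*5^i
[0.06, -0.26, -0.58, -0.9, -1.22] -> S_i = 0.06 + -0.32*i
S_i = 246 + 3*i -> [246, 249, 252, 255, 258]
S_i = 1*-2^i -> [1, -2, 4, -8, 16]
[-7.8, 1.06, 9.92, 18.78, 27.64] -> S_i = -7.80 + 8.86*i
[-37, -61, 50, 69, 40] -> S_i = Random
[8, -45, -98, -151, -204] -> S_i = 8 + -53*i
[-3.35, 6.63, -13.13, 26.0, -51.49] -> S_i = -3.35*(-1.98)^i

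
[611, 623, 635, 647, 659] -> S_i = 611 + 12*i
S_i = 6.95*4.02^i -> [6.95, 27.94, 112.31, 451.51, 1815.05]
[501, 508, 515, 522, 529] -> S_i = 501 + 7*i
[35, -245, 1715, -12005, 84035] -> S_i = 35*-7^i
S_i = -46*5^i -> [-46, -230, -1150, -5750, -28750]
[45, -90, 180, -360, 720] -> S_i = 45*-2^i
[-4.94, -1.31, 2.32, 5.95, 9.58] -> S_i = -4.94 + 3.63*i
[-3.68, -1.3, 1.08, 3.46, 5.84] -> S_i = -3.68 + 2.38*i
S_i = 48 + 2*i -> [48, 50, 52, 54, 56]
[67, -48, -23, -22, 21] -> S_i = Random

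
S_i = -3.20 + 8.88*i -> [-3.2, 5.68, 14.56, 23.44, 32.32]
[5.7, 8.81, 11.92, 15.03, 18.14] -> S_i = 5.70 + 3.11*i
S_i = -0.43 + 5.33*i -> [-0.43, 4.9, 10.23, 15.56, 20.89]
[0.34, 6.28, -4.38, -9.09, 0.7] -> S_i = Random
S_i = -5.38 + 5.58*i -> [-5.38, 0.2, 5.78, 11.36, 16.94]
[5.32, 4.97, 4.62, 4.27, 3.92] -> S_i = 5.32 + -0.35*i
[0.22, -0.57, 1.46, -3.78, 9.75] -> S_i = 0.22*(-2.58)^i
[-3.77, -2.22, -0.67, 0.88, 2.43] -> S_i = -3.77 + 1.55*i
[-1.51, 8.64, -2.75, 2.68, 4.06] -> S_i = Random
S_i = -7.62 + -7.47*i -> [-7.62, -15.09, -22.56, -30.03, -37.5]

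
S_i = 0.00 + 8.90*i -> [0.0, 8.9, 17.8, 26.7, 35.6]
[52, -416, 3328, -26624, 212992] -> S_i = 52*-8^i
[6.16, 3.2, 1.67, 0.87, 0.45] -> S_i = 6.16*0.52^i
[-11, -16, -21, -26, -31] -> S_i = -11 + -5*i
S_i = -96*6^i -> [-96, -576, -3456, -20736, -124416]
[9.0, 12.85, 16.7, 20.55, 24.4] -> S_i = 9.00 + 3.85*i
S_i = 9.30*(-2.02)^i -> [9.3, -18.79, 37.95, -76.65, 154.84]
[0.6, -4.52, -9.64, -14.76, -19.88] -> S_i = 0.60 + -5.12*i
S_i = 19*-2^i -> [19, -38, 76, -152, 304]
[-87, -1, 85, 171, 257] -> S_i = -87 + 86*i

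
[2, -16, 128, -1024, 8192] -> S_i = 2*-8^i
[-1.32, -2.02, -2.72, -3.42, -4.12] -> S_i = -1.32 + -0.70*i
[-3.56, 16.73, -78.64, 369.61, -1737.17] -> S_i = -3.56*(-4.70)^i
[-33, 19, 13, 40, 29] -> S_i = Random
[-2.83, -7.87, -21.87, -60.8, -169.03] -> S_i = -2.83*2.78^i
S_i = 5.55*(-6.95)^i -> [5.55, -38.57, 268.08, -1863.15, 12948.88]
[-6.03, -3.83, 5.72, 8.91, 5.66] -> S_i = Random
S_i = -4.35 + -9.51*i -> [-4.35, -13.86, -23.37, -32.88, -42.39]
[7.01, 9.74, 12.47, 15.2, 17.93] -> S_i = 7.01 + 2.73*i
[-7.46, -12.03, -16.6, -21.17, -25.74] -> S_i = -7.46 + -4.57*i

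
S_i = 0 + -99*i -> [0, -99, -198, -297, -396]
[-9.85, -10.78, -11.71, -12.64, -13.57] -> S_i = -9.85 + -0.93*i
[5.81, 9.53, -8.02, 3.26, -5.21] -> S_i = Random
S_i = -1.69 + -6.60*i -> [-1.69, -8.29, -14.89, -21.49, -28.09]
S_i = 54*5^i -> [54, 270, 1350, 6750, 33750]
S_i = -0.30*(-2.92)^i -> [-0.3, 0.88, -2.56, 7.47, -21.81]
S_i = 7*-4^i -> [7, -28, 112, -448, 1792]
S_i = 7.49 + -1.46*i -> [7.49, 6.03, 4.57, 3.11, 1.65]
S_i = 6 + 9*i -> [6, 15, 24, 33, 42]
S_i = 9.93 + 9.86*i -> [9.93, 19.79, 29.65, 39.51, 49.37]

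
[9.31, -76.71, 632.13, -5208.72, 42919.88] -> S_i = 9.31*(-8.24)^i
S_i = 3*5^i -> [3, 15, 75, 375, 1875]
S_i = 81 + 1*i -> [81, 82, 83, 84, 85]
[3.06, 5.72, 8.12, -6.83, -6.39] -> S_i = Random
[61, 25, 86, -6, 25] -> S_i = Random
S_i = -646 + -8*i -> [-646, -654, -662, -670, -678]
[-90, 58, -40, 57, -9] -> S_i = Random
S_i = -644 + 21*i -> [-644, -623, -602, -581, -560]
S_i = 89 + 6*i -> [89, 95, 101, 107, 113]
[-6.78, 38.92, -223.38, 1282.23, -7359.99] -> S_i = -6.78*(-5.74)^i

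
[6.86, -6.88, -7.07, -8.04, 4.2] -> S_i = Random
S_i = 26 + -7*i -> [26, 19, 12, 5, -2]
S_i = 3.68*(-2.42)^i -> [3.68, -8.91, 21.55, -52.15, 126.21]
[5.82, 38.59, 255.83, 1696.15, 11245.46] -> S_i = 5.82*6.63^i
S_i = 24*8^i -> [24, 192, 1536, 12288, 98304]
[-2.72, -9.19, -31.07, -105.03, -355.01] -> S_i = -2.72*3.38^i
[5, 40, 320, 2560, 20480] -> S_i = 5*8^i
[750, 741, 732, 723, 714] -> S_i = 750 + -9*i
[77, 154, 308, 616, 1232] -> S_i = 77*2^i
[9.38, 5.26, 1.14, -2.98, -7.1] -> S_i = 9.38 + -4.12*i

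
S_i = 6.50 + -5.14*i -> [6.5, 1.36, -3.78, -8.92, -14.06]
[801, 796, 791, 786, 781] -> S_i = 801 + -5*i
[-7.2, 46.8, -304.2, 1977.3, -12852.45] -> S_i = -7.20*(-6.50)^i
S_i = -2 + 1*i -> [-2, -1, 0, 1, 2]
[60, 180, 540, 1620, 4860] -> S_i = 60*3^i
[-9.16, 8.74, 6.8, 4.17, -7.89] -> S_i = Random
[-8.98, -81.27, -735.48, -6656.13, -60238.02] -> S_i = -8.98*9.05^i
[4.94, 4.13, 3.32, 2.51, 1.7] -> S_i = 4.94 + -0.81*i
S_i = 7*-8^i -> [7, -56, 448, -3584, 28672]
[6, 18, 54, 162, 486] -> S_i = 6*3^i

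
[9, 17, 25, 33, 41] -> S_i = 9 + 8*i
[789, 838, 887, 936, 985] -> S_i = 789 + 49*i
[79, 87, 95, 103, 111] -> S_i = 79 + 8*i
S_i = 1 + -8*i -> [1, -7, -15, -23, -31]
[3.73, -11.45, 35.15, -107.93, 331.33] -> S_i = 3.73*(-3.07)^i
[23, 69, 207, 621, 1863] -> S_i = 23*3^i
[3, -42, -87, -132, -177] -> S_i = 3 + -45*i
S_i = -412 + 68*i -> [-412, -344, -276, -208, -140]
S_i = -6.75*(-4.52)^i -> [-6.75, 30.51, -137.91, 623.33, -2817.46]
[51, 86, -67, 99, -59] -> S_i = Random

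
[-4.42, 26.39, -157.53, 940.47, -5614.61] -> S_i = -4.42*(-5.97)^i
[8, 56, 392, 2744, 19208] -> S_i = 8*7^i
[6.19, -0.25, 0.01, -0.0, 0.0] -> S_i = 6.19*(-0.04)^i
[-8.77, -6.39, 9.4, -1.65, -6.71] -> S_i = Random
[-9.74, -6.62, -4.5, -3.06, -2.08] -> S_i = -9.74*0.68^i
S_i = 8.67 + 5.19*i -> [8.67, 13.86, 19.05, 24.24, 29.43]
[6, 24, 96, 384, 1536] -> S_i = 6*4^i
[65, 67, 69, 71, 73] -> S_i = 65 + 2*i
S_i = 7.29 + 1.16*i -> [7.29, 8.45, 9.61, 10.77, 11.93]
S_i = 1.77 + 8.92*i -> [1.77, 10.69, 19.61, 28.53, 37.45]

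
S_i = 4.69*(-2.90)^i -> [4.69, -13.6, 39.44, -114.38, 331.71]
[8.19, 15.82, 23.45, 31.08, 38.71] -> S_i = 8.19 + 7.63*i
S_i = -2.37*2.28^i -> [-2.37, -5.4, -12.32, -28.09, -64.05]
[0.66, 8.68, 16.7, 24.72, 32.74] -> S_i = 0.66 + 8.02*i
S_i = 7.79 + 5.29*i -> [7.79, 13.08, 18.37, 23.66, 28.95]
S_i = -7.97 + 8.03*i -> [-7.97, 0.06, 8.09, 16.12, 24.15]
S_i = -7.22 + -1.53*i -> [-7.22, -8.75, -10.28, -11.81, -13.34]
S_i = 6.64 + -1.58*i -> [6.64, 5.06, 3.48, 1.9, 0.32]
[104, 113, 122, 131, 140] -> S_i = 104 + 9*i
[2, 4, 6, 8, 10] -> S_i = 2 + 2*i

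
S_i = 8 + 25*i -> [8, 33, 58, 83, 108]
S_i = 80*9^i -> [80, 720, 6480, 58320, 524880]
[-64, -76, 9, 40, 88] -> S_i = Random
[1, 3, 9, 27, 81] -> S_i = 1*3^i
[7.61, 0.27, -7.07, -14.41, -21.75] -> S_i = 7.61 + -7.34*i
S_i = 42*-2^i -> [42, -84, 168, -336, 672]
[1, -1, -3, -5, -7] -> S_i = 1 + -2*i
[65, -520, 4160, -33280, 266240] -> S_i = 65*-8^i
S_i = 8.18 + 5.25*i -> [8.18, 13.43, 18.68, 23.93, 29.18]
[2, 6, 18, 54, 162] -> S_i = 2*3^i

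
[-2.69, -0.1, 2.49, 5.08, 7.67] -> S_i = -2.69 + 2.59*i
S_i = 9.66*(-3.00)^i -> [9.66, -28.98, 86.94, -260.82, 782.46]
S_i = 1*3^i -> [1, 3, 9, 27, 81]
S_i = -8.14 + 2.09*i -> [-8.14, -6.05, -3.96, -1.87, 0.22]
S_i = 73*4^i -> [73, 292, 1168, 4672, 18688]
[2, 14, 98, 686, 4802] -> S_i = 2*7^i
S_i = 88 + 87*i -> [88, 175, 262, 349, 436]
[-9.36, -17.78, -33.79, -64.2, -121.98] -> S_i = -9.36*1.90^i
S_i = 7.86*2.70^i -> [7.86, 21.22, 57.3, 154.71, 417.71]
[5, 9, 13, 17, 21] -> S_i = 5 + 4*i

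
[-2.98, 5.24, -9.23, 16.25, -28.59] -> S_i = -2.98*(-1.76)^i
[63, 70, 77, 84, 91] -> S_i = 63 + 7*i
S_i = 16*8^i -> [16, 128, 1024, 8192, 65536]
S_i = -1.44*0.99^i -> [-1.44, -1.43, -1.41, -1.4, -1.38]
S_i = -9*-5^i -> [-9, 45, -225, 1125, -5625]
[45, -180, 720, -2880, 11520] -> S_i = 45*-4^i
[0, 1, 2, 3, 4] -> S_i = 0 + 1*i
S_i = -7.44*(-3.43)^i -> [-7.44, 25.52, -87.53, 300.23, -1029.79]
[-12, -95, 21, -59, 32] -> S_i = Random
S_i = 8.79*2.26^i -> [8.79, 19.87, 44.9, 101.46, 229.31]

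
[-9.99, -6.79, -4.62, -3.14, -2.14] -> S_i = -9.99*0.68^i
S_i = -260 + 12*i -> [-260, -248, -236, -224, -212]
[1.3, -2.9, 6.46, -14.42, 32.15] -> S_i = 1.30*(-2.23)^i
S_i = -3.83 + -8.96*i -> [-3.83, -12.79, -21.75, -30.71, -39.67]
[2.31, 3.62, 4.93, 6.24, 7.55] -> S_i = 2.31 + 1.31*i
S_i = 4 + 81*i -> [4, 85, 166, 247, 328]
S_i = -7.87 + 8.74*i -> [-7.87, 0.87, 9.61, 18.35, 27.09]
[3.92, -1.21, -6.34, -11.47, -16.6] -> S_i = 3.92 + -5.13*i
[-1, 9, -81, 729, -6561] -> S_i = -1*-9^i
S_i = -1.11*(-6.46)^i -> [-1.11, 7.17, -46.32, 299.24, -1933.09]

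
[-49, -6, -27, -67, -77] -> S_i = Random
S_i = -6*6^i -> [-6, -36, -216, -1296, -7776]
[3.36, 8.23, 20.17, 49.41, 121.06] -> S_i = 3.36*2.45^i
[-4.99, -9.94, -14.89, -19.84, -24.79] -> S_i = -4.99 + -4.95*i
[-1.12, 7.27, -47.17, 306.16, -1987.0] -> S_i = -1.12*(-6.49)^i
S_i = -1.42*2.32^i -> [-1.42, -3.29, -7.64, -17.73, -41.14]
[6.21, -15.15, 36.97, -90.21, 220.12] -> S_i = 6.21*(-2.44)^i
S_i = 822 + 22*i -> [822, 844, 866, 888, 910]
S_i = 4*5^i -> [4, 20, 100, 500, 2500]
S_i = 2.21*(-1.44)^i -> [2.21, -3.18, 4.58, -6.6, 9.5]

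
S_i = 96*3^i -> [96, 288, 864, 2592, 7776]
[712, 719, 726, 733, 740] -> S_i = 712 + 7*i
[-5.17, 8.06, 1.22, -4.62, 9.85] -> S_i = Random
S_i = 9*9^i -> [9, 81, 729, 6561, 59049]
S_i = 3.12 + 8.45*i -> [3.12, 11.57, 20.02, 28.47, 36.92]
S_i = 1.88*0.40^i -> [1.88, 0.75, 0.3, 0.12, 0.05]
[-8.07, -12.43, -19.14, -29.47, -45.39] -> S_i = -8.07*1.54^i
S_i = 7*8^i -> [7, 56, 448, 3584, 28672]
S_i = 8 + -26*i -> [8, -18, -44, -70, -96]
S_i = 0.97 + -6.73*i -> [0.97, -5.76, -12.49, -19.22, -25.95]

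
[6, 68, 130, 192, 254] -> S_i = 6 + 62*i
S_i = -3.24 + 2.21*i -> [-3.24, -1.03, 1.18, 3.39, 5.6]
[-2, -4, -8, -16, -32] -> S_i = -2*2^i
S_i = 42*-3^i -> [42, -126, 378, -1134, 3402]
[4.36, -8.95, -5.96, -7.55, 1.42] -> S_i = Random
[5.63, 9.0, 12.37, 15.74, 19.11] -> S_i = 5.63 + 3.37*i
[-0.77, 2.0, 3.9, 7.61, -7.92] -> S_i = Random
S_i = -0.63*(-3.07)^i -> [-0.63, 1.93, -5.94, 18.23, -55.96]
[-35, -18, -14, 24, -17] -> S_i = Random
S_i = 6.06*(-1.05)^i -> [6.06, -6.36, 6.68, -7.02, 7.37]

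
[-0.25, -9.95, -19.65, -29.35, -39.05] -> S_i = -0.25 + -9.70*i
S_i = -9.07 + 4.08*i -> [-9.07, -4.99, -0.91, 3.17, 7.25]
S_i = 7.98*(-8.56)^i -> [7.98, -68.31, 584.72, -5005.23, 42844.78]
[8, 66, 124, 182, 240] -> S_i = 8 + 58*i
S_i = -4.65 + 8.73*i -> [-4.65, 4.08, 12.81, 21.54, 30.27]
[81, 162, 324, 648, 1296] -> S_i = 81*2^i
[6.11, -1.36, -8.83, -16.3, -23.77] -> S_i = 6.11 + -7.47*i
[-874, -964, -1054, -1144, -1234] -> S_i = -874 + -90*i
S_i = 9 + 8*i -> [9, 17, 25, 33, 41]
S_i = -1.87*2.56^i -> [-1.87, -4.79, -12.26, -31.37, -80.32]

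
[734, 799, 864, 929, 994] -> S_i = 734 + 65*i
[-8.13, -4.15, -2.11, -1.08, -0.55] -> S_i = -8.13*0.51^i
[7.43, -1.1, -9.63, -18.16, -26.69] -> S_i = 7.43 + -8.53*i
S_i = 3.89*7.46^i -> [3.89, 29.02, 216.48, 1614.98, 12047.72]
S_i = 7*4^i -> [7, 28, 112, 448, 1792]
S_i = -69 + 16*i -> [-69, -53, -37, -21, -5]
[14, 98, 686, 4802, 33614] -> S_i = 14*7^i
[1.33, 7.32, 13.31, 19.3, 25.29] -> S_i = 1.33 + 5.99*i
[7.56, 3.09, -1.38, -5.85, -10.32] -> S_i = 7.56 + -4.47*i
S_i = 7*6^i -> [7, 42, 252, 1512, 9072]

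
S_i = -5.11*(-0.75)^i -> [-5.11, 3.83, -2.87, 2.16, -1.62]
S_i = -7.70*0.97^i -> [-7.7, -7.47, -7.24, -7.03, -6.82]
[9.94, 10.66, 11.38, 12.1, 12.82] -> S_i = 9.94 + 0.72*i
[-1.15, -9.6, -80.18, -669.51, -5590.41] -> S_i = -1.15*8.35^i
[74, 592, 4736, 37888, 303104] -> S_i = 74*8^i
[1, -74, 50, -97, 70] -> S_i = Random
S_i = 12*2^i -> [12, 24, 48, 96, 192]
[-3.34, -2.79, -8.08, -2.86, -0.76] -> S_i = Random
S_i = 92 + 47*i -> [92, 139, 186, 233, 280]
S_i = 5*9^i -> [5, 45, 405, 3645, 32805]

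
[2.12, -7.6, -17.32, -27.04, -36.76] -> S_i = 2.12 + -9.72*i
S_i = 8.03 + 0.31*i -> [8.03, 8.34, 8.65, 8.96, 9.27]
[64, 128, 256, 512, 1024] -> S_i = 64*2^i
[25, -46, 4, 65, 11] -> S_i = Random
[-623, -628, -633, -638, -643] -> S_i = -623 + -5*i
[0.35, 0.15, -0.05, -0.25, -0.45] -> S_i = 0.35 + -0.20*i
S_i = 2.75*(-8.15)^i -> [2.75, -22.41, 182.66, -1488.69, 12132.86]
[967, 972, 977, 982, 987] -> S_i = 967 + 5*i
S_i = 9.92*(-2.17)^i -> [9.92, -21.53, 46.71, -101.37, 219.96]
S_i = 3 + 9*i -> [3, 12, 21, 30, 39]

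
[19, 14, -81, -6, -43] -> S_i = Random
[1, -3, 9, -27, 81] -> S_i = 1*-3^i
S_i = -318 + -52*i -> [-318, -370, -422, -474, -526]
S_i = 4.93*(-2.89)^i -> [4.93, -14.25, 41.18, -119.0, 343.9]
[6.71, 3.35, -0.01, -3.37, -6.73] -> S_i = 6.71 + -3.36*i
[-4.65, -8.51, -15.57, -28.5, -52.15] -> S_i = -4.65*1.83^i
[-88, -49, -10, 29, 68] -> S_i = -88 + 39*i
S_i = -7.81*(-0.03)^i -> [-7.81, 0.23, -0.01, 0.0, -0.0]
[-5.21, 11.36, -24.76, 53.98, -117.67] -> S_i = -5.21*(-2.18)^i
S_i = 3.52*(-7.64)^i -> [3.52, -26.89, 205.46, -1569.72, 11992.68]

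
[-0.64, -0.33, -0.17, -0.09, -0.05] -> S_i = -0.64*0.52^i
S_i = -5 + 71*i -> [-5, 66, 137, 208, 279]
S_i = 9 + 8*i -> [9, 17, 25, 33, 41]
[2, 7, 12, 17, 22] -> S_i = 2 + 5*i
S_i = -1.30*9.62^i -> [-1.3, -12.51, -120.31, -1157.36, -11133.81]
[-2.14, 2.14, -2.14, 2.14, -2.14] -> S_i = -2.14*(-1.00)^i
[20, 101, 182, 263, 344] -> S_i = 20 + 81*i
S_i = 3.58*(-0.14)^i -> [3.58, -0.5, 0.07, -0.01, 0.0]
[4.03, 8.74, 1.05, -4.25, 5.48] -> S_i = Random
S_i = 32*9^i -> [32, 288, 2592, 23328, 209952]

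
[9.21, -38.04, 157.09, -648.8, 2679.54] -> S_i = 9.21*(-4.13)^i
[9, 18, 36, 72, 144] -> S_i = 9*2^i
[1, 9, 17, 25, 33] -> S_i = 1 + 8*i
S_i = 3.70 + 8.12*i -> [3.7, 11.82, 19.94, 28.06, 36.18]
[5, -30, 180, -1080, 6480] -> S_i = 5*-6^i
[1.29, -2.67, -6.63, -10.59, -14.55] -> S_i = 1.29 + -3.96*i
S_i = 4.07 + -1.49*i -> [4.07, 2.58, 1.09, -0.4, -1.89]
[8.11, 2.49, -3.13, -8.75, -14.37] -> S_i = 8.11 + -5.62*i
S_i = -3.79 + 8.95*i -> [-3.79, 5.16, 14.11, 23.06, 32.01]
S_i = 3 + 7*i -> [3, 10, 17, 24, 31]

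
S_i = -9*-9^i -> [-9, 81, -729, 6561, -59049]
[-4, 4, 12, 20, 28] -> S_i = -4 + 8*i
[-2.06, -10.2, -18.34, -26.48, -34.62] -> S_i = -2.06 + -8.14*i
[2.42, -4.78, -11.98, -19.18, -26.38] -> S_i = 2.42 + -7.20*i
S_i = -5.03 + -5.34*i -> [-5.03, -10.37, -15.71, -21.05, -26.39]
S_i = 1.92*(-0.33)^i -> [1.92, -0.63, 0.21, -0.07, 0.02]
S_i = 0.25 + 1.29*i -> [0.25, 1.54, 2.83, 4.12, 5.41]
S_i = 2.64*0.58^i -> [2.64, 1.53, 0.89, 0.52, 0.3]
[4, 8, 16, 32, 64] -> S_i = 4*2^i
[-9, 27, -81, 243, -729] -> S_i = -9*-3^i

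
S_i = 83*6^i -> [83, 498, 2988, 17928, 107568]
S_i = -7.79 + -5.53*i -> [-7.79, -13.32, -18.85, -24.38, -29.91]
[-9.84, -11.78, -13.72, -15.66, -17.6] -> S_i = -9.84 + -1.94*i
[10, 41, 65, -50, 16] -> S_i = Random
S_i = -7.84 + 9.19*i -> [-7.84, 1.35, 10.54, 19.73, 28.92]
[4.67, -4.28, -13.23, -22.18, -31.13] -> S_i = 4.67 + -8.95*i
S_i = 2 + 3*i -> [2, 5, 8, 11, 14]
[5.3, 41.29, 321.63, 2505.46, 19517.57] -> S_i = 5.30*7.79^i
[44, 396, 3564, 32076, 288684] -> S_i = 44*9^i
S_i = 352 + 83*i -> [352, 435, 518, 601, 684]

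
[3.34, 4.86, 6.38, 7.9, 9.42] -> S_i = 3.34 + 1.52*i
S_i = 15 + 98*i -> [15, 113, 211, 309, 407]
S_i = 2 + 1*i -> [2, 3, 4, 5, 6]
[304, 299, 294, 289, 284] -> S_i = 304 + -5*i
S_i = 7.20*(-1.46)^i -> [7.2, -10.51, 15.35, -22.41, 32.71]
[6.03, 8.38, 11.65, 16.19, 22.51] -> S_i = 6.03*1.39^i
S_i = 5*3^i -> [5, 15, 45, 135, 405]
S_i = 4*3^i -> [4, 12, 36, 108, 324]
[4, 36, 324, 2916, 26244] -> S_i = 4*9^i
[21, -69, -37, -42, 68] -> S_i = Random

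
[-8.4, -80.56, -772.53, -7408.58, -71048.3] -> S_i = -8.40*9.59^i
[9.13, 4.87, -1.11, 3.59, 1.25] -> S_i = Random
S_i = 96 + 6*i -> [96, 102, 108, 114, 120]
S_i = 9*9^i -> [9, 81, 729, 6561, 59049]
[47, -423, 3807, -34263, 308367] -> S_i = 47*-9^i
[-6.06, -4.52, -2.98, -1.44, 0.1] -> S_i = -6.06 + 1.54*i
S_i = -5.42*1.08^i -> [-5.42, -5.85, -6.32, -6.83, -7.37]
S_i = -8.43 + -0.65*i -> [-8.43, -9.08, -9.73, -10.38, -11.03]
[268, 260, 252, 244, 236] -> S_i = 268 + -8*i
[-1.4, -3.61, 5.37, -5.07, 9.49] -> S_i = Random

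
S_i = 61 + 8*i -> [61, 69, 77, 85, 93]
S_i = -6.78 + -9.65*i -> [-6.78, -16.43, -26.08, -35.73, -45.38]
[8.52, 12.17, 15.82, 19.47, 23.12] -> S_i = 8.52 + 3.65*i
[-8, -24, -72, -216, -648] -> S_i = -8*3^i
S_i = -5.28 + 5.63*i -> [-5.28, 0.35, 5.98, 11.61, 17.24]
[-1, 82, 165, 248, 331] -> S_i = -1 + 83*i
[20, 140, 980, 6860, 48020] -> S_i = 20*7^i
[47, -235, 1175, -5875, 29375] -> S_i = 47*-5^i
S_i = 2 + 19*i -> [2, 21, 40, 59, 78]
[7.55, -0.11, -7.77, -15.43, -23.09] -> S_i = 7.55 + -7.66*i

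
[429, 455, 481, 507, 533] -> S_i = 429 + 26*i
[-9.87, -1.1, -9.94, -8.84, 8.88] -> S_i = Random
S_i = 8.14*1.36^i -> [8.14, 11.07, 15.06, 20.48, 27.85]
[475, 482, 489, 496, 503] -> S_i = 475 + 7*i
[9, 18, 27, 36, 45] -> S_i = 9 + 9*i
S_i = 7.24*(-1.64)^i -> [7.24, -11.87, 19.47, -31.94, 52.37]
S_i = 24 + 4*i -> [24, 28, 32, 36, 40]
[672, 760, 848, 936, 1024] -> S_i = 672 + 88*i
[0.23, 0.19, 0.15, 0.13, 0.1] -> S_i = 0.23*0.82^i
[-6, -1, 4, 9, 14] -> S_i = -6 + 5*i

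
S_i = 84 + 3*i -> [84, 87, 90, 93, 96]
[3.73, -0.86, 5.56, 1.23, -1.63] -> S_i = Random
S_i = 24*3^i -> [24, 72, 216, 648, 1944]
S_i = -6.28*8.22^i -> [-6.28, -51.62, -424.33, -3487.99, -28671.27]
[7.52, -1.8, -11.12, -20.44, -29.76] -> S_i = 7.52 + -9.32*i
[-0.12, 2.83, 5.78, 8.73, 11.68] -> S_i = -0.12 + 2.95*i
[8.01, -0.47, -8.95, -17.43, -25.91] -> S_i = 8.01 + -8.48*i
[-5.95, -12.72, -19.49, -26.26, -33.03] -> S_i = -5.95 + -6.77*i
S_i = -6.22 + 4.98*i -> [-6.22, -1.24, 3.74, 8.72, 13.7]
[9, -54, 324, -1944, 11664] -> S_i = 9*-6^i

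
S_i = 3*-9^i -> [3, -27, 243, -2187, 19683]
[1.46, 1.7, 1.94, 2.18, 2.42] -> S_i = 1.46 + 0.24*i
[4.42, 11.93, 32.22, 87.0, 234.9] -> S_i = 4.42*2.70^i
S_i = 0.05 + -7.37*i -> [0.05, -7.32, -14.69, -22.06, -29.43]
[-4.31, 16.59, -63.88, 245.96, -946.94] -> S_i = -4.31*(-3.85)^i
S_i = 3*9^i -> [3, 27, 243, 2187, 19683]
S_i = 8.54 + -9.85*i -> [8.54, -1.31, -11.16, -21.01, -30.86]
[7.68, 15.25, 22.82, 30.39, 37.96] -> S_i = 7.68 + 7.57*i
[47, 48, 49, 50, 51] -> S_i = 47 + 1*i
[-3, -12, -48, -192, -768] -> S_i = -3*4^i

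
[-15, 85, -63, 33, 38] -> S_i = Random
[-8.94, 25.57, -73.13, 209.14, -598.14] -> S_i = -8.94*(-2.86)^i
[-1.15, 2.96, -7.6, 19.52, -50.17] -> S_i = -1.15*(-2.57)^i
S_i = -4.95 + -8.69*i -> [-4.95, -13.64, -22.33, -31.02, -39.71]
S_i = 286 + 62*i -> [286, 348, 410, 472, 534]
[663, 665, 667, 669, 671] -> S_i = 663 + 2*i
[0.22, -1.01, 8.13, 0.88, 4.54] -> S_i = Random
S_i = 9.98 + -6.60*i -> [9.98, 3.38, -3.22, -9.82, -16.42]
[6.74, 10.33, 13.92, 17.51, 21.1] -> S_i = 6.74 + 3.59*i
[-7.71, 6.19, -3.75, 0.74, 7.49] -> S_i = Random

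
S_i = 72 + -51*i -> [72, 21, -30, -81, -132]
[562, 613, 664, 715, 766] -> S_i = 562 + 51*i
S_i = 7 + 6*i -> [7, 13, 19, 25, 31]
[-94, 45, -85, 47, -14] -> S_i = Random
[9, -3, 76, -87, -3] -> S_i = Random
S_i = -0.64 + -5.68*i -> [-0.64, -6.32, -12.0, -17.68, -23.36]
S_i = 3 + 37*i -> [3, 40, 77, 114, 151]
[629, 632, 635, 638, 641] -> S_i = 629 + 3*i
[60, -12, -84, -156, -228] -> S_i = 60 + -72*i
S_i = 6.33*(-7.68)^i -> [6.33, -48.61, 373.36, -2867.39, 22021.59]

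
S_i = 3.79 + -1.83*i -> [3.79, 1.96, 0.13, -1.7, -3.53]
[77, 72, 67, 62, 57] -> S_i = 77 + -5*i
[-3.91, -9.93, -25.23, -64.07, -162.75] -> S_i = -3.91*2.54^i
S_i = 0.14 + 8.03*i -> [0.14, 8.17, 16.2, 24.23, 32.26]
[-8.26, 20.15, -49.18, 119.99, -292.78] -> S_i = -8.26*(-2.44)^i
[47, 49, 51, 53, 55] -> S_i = 47 + 2*i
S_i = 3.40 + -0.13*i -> [3.4, 3.27, 3.14, 3.01, 2.88]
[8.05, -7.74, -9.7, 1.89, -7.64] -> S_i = Random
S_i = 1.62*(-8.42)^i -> [1.62, -13.64, 114.85, -967.06, 8142.61]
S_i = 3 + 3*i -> [3, 6, 9, 12, 15]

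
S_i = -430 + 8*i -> [-430, -422, -414, -406, -398]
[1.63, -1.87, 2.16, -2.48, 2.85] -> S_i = 1.63*(-1.15)^i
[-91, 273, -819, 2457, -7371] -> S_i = -91*-3^i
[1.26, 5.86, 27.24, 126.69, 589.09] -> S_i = 1.26*4.65^i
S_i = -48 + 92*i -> [-48, 44, 136, 228, 320]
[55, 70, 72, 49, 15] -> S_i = Random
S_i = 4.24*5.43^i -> [4.24, 23.02, 125.02, 678.84, 3686.08]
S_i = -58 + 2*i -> [-58, -56, -54, -52, -50]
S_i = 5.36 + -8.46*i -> [5.36, -3.1, -11.56, -20.02, -28.48]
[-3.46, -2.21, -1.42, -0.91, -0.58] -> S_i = -3.46*0.64^i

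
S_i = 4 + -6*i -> [4, -2, -8, -14, -20]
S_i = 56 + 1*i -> [56, 57, 58, 59, 60]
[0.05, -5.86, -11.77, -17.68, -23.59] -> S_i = 0.05 + -5.91*i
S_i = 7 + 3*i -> [7, 10, 13, 16, 19]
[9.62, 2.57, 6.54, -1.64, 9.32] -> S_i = Random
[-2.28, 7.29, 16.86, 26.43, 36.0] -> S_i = -2.28 + 9.57*i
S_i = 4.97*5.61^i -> [4.97, 27.88, 156.42, 877.5, 4922.75]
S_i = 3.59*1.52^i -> [3.59, 5.46, 8.29, 12.61, 19.16]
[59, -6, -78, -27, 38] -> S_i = Random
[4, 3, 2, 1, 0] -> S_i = 4 + -1*i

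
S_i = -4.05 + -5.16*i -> [-4.05, -9.21, -14.37, -19.53, -24.69]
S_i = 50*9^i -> [50, 450, 4050, 36450, 328050]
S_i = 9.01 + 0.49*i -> [9.01, 9.5, 9.99, 10.48, 10.97]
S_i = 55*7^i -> [55, 385, 2695, 18865, 132055]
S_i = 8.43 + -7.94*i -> [8.43, 0.49, -7.45, -15.39, -23.33]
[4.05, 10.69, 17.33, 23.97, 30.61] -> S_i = 4.05 + 6.64*i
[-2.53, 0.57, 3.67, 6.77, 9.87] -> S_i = -2.53 + 3.10*i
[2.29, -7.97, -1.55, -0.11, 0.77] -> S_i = Random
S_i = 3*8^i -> [3, 24, 192, 1536, 12288]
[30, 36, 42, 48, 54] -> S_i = 30 + 6*i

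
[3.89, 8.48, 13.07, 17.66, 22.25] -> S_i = 3.89 + 4.59*i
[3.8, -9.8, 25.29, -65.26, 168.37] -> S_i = 3.80*(-2.58)^i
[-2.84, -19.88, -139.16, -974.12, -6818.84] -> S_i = -2.84*7.00^i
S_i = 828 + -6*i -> [828, 822, 816, 810, 804]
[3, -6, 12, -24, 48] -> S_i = 3*-2^i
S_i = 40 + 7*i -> [40, 47, 54, 61, 68]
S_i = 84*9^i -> [84, 756, 6804, 61236, 551124]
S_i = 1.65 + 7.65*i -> [1.65, 9.3, 16.95, 24.6, 32.25]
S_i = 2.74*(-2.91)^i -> [2.74, -7.97, 23.2, -67.52, 196.48]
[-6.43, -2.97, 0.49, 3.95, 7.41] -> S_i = -6.43 + 3.46*i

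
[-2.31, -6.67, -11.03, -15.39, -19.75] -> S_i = -2.31 + -4.36*i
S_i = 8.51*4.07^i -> [8.51, 34.64, 140.97, 573.74, 2335.11]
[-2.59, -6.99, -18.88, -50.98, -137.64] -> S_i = -2.59*2.70^i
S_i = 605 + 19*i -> [605, 624, 643, 662, 681]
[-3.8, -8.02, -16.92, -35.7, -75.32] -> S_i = -3.80*2.11^i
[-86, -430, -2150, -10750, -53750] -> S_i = -86*5^i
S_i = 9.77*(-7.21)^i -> [9.77, -70.44, 507.88, -3661.85, 26401.93]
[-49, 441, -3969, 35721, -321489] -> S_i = -49*-9^i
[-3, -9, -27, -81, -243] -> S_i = -3*3^i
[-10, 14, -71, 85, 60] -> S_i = Random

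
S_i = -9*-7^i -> [-9, 63, -441, 3087, -21609]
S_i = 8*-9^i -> [8, -72, 648, -5832, 52488]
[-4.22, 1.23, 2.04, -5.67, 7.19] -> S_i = Random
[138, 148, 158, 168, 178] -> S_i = 138 + 10*i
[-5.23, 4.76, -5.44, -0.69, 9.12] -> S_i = Random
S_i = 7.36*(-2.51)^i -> [7.36, -18.47, 46.37, -116.39, 292.13]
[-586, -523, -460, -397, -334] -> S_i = -586 + 63*i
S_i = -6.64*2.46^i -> [-6.64, -16.33, -40.18, -98.85, -243.17]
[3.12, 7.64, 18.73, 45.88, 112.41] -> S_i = 3.12*2.45^i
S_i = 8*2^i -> [8, 16, 32, 64, 128]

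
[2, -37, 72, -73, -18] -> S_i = Random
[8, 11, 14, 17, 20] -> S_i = 8 + 3*i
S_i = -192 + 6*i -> [-192, -186, -180, -174, -168]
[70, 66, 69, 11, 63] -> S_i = Random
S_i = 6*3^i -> [6, 18, 54, 162, 486]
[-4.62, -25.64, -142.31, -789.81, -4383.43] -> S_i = -4.62*5.55^i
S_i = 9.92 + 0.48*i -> [9.92, 10.4, 10.88, 11.36, 11.84]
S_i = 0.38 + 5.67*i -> [0.38, 6.05, 11.72, 17.39, 23.06]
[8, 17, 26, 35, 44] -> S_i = 8 + 9*i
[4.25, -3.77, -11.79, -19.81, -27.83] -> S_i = 4.25 + -8.02*i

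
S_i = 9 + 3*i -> [9, 12, 15, 18, 21]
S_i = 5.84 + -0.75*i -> [5.84, 5.09, 4.34, 3.59, 2.84]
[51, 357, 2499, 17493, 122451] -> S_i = 51*7^i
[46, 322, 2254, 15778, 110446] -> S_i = 46*7^i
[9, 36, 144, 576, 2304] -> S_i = 9*4^i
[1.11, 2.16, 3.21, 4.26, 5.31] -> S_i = 1.11 + 1.05*i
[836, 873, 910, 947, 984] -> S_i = 836 + 37*i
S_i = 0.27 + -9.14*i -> [0.27, -8.87, -18.01, -27.15, -36.29]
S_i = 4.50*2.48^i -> [4.5, 11.16, 27.68, 68.64, 170.22]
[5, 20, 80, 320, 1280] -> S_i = 5*4^i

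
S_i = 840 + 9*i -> [840, 849, 858, 867, 876]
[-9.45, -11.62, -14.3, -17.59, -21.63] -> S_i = -9.45*1.23^i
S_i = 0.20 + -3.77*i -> [0.2, -3.57, -7.34, -11.11, -14.88]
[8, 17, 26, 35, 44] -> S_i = 8 + 9*i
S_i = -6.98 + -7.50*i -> [-6.98, -14.48, -21.98, -29.48, -36.98]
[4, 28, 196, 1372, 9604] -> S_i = 4*7^i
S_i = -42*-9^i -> [-42, 378, -3402, 30618, -275562]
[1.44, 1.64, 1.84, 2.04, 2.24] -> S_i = 1.44 + 0.20*i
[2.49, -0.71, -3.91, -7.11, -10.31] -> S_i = 2.49 + -3.20*i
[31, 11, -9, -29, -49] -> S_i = 31 + -20*i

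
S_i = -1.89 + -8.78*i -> [-1.89, -10.67, -19.45, -28.23, -37.01]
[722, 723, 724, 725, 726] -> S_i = 722 + 1*i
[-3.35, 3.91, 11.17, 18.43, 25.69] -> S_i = -3.35 + 7.26*i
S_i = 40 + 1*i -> [40, 41, 42, 43, 44]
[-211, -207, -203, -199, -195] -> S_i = -211 + 4*i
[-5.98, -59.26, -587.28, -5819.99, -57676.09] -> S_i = -5.98*9.91^i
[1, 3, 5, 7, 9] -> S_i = 1 + 2*i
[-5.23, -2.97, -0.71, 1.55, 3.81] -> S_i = -5.23 + 2.26*i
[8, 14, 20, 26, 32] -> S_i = 8 + 6*i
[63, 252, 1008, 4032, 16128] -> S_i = 63*4^i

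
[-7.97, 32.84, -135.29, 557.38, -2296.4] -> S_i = -7.97*(-4.12)^i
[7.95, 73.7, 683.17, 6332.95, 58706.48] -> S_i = 7.95*9.27^i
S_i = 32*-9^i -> [32, -288, 2592, -23328, 209952]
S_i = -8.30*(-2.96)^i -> [-8.3, 24.57, -72.72, 215.25, -637.15]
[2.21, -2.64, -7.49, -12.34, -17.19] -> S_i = 2.21 + -4.85*i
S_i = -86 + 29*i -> [-86, -57, -28, 1, 30]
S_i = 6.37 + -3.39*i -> [6.37, 2.98, -0.41, -3.8, -7.19]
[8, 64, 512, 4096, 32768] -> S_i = 8*8^i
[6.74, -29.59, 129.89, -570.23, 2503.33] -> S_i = 6.74*(-4.39)^i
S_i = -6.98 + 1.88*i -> [-6.98, -5.1, -3.22, -1.34, 0.54]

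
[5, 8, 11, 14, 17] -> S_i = 5 + 3*i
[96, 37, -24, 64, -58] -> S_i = Random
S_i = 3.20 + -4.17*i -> [3.2, -0.97, -5.14, -9.31, -13.48]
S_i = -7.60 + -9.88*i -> [-7.6, -17.48, -27.36, -37.24, -47.12]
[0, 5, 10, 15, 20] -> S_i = 0 + 5*i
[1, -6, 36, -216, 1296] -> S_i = 1*-6^i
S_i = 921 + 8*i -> [921, 929, 937, 945, 953]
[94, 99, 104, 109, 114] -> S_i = 94 + 5*i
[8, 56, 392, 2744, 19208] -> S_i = 8*7^i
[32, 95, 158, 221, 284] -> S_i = 32 + 63*i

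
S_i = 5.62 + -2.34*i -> [5.62, 3.28, 0.94, -1.4, -3.74]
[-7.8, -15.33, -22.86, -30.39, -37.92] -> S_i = -7.80 + -7.53*i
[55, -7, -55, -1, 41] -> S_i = Random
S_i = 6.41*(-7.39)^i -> [6.41, -47.37, 350.06, -2586.97, 19117.71]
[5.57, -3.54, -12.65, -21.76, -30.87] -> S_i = 5.57 + -9.11*i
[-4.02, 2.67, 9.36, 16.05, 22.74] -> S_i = -4.02 + 6.69*i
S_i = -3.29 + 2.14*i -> [-3.29, -1.15, 0.99, 3.13, 5.27]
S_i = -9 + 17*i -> [-9, 8, 25, 42, 59]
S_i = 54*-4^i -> [54, -216, 864, -3456, 13824]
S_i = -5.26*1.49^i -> [-5.26, -7.84, -11.68, -17.4, -25.93]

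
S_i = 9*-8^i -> [9, -72, 576, -4608, 36864]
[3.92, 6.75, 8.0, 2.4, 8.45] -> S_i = Random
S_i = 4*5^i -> [4, 20, 100, 500, 2500]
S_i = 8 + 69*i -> [8, 77, 146, 215, 284]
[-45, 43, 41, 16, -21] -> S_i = Random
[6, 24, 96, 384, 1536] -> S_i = 6*4^i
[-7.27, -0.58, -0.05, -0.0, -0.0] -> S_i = -7.27*0.08^i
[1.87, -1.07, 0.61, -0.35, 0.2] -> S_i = 1.87*(-0.57)^i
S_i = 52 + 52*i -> [52, 104, 156, 208, 260]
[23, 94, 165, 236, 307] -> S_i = 23 + 71*i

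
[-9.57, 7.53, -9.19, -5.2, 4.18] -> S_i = Random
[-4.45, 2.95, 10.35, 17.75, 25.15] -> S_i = -4.45 + 7.40*i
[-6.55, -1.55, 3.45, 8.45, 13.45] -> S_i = -6.55 + 5.00*i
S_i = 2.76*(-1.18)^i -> [2.76, -3.26, 3.84, -4.53, 5.35]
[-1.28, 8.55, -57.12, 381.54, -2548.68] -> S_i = -1.28*(-6.68)^i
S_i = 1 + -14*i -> [1, -13, -27, -41, -55]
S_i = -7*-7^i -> [-7, 49, -343, 2401, -16807]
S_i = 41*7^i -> [41, 287, 2009, 14063, 98441]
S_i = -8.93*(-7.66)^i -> [-8.93, 68.4, -523.97, 4013.63, -30744.44]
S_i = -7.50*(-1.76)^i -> [-7.5, 13.2, -23.23, 40.89, -71.96]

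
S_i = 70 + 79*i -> [70, 149, 228, 307, 386]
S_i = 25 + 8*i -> [25, 33, 41, 49, 57]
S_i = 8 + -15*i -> [8, -7, -22, -37, -52]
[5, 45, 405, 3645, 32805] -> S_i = 5*9^i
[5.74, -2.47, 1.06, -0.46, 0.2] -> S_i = 5.74*(-0.43)^i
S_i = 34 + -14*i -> [34, 20, 6, -8, -22]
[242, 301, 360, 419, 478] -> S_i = 242 + 59*i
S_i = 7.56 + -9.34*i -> [7.56, -1.78, -11.12, -20.46, -29.8]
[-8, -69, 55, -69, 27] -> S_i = Random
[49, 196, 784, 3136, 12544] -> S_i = 49*4^i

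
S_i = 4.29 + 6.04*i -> [4.29, 10.33, 16.37, 22.41, 28.45]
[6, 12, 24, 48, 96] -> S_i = 6*2^i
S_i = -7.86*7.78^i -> [-7.86, -61.15, -475.75, -3701.36, -28796.58]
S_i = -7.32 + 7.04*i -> [-7.32, -0.28, 6.76, 13.8, 20.84]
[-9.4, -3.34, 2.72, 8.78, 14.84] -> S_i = -9.40 + 6.06*i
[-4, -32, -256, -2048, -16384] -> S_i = -4*8^i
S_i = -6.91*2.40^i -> [-6.91, -16.58, -39.8, -95.52, -229.26]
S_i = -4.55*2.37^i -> [-4.55, -10.78, -25.56, -60.57, -143.55]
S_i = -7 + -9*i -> [-7, -16, -25, -34, -43]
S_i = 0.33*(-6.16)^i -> [0.33, -2.03, 12.52, -77.14, 475.16]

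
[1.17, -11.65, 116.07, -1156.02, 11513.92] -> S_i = 1.17*(-9.96)^i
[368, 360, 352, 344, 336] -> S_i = 368 + -8*i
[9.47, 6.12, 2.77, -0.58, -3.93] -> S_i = 9.47 + -3.35*i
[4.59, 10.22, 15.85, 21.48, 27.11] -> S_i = 4.59 + 5.63*i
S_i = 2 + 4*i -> [2, 6, 10, 14, 18]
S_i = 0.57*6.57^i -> [0.57, 3.74, 24.6, 161.65, 1062.03]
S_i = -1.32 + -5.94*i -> [-1.32, -7.26, -13.2, -19.14, -25.08]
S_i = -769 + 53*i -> [-769, -716, -663, -610, -557]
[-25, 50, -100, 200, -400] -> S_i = -25*-2^i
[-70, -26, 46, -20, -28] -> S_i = Random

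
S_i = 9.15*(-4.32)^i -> [9.15, -39.53, 170.76, -737.69, 3186.81]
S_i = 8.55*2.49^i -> [8.55, 21.29, 53.01, 132.0, 328.67]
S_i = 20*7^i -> [20, 140, 980, 6860, 48020]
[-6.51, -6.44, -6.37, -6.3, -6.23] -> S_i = -6.51 + 0.07*i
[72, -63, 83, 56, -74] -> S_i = Random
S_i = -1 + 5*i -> [-1, 4, 9, 14, 19]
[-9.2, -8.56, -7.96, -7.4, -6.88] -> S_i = -9.20*0.93^i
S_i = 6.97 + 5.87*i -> [6.97, 12.84, 18.71, 24.58, 30.45]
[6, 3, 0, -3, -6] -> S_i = 6 + -3*i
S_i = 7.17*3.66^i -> [7.17, 26.24, 96.05, 351.53, 1286.6]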